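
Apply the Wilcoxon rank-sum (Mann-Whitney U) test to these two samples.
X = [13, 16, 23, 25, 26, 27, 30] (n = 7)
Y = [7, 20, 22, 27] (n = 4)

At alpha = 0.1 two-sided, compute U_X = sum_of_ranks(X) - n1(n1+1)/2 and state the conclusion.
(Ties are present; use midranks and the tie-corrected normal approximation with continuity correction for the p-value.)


Step 1: Combine and sort all 11 observations; assign midranks.
sorted (value, group): (7,Y), (13,X), (16,X), (20,Y), (22,Y), (23,X), (25,X), (26,X), (27,X), (27,Y), (30,X)
ranks: 7->1, 13->2, 16->3, 20->4, 22->5, 23->6, 25->7, 26->8, 27->9.5, 27->9.5, 30->11
Step 2: Rank sum for X: R1 = 2 + 3 + 6 + 7 + 8 + 9.5 + 11 = 46.5.
Step 3: U_X = R1 - n1(n1+1)/2 = 46.5 - 7*8/2 = 46.5 - 28 = 18.5.
       U_Y = n1*n2 - U_X = 28 - 18.5 = 9.5.
Step 4: Ties are present, so use the tie-corrected normal approximation (with continuity correction) for the p-value.
Step 5: p-value = 0.448659; compare to alpha = 0.1. fail to reject H0.

U_X = 18.5, p = 0.448659, fail to reject H0 at alpha = 0.1.


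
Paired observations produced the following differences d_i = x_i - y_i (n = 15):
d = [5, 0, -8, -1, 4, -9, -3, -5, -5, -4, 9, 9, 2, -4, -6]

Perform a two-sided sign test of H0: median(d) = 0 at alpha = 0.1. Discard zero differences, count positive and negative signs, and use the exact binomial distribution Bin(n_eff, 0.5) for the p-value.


Step 1: Discard zero differences. Original n = 15; n_eff = number of nonzero differences = 14.
Nonzero differences (with sign): +5, -8, -1, +4, -9, -3, -5, -5, -4, +9, +9, +2, -4, -6
Step 2: Count signs: positive = 5, negative = 9.
Step 3: Under H0: P(positive) = 0.5, so the number of positives S ~ Bin(14, 0.5).
Step 4: Two-sided exact p-value = sum of Bin(14,0.5) probabilities at or below the observed probability = 0.423950.
Step 5: alpha = 0.1. fail to reject H0.

n_eff = 14, pos = 5, neg = 9, p = 0.423950, fail to reject H0.


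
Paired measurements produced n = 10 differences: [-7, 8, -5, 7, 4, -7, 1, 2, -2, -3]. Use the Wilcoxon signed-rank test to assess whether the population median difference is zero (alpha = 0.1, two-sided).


Step 1: Drop any zero differences (none here) and take |d_i|.
|d| = [7, 8, 5, 7, 4, 7, 1, 2, 2, 3]
Step 2: Midrank |d_i| (ties get averaged ranks).
ranks: |7|->8, |8|->10, |5|->6, |7|->8, |4|->5, |7|->8, |1|->1, |2|->2.5, |2|->2.5, |3|->4
Step 3: Attach original signs; sum ranks with positive sign and with negative sign.
W+ = 10 + 8 + 5 + 1 + 2.5 = 26.5
W- = 8 + 6 + 8 + 2.5 + 4 = 28.5
(Check: W+ + W- = 55 should equal n(n+1)/2 = 55.)
Step 4: Test statistic W = min(W+, W-) = 26.5.
Step 5: Ties in |d|, so use the tie-corrected normal approximation.
        E[W] = n(n+1)/4 = 10*11/4 = 27.5.
        Tie groups: |d|=2 (t=2), |d|=7 (t=3); sum(t^3 - t) = 30.
        Var[W] = n(n+1)(2n+1)/24 - sum(t^3-t)/48 = 2310/24 - 30/48 = 95.625.
        z = (W - E[W]) / sqrt(Var[W]) = (26.5 - 27.5) / 9.7788 = -0.1023.
        Two-sided p = 2*Phi(z) = 0.918549.
Step 6: alpha = 0.1. fail to reject H0.

W+ = 26.5, W- = 28.5, W = min = 26.5, p = 0.918549, fail to reject H0.


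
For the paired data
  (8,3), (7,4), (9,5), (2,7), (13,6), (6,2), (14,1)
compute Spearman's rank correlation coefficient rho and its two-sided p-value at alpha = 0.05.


Step 1: Rank x and y separately (midranks; no ties here).
rank(x): 8->4, 7->3, 9->5, 2->1, 13->6, 6->2, 14->7
rank(y): 3->3, 4->4, 5->5, 7->7, 6->6, 2->2, 1->1
Step 2: d_i = R_x(i) - R_y(i); compute d_i^2.
  (4-3)^2=1, (3-4)^2=1, (5-5)^2=0, (1-7)^2=36, (6-6)^2=0, (2-2)^2=0, (7-1)^2=36
sum(d^2) = 74.
Step 3: rho = 1 - 6*74 / (7*(7^2 - 1)) = 1 - 444/336 = -0.321429.
Step 4: Under H0, t = rho * sqrt((n-2)/(1-rho^2)) = -0.7590 ~ t(5).
Step 5: Two-sided p-value from the t-distribution with 5 df = 0.482072.
Step 6: alpha = 0.05. fail to reject H0.

rho = -0.3214, p = 0.482072, fail to reject H0 at alpha = 0.05.


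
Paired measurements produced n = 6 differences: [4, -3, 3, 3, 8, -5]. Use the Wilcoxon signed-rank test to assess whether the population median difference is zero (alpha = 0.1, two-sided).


Step 1: Drop any zero differences (none here) and take |d_i|.
|d| = [4, 3, 3, 3, 8, 5]
Step 2: Midrank |d_i| (ties get averaged ranks).
ranks: |4|->4, |3|->2, |3|->2, |3|->2, |8|->6, |5|->5
Step 3: Attach original signs; sum ranks with positive sign and with negative sign.
W+ = 4 + 2 + 2 + 6 = 14
W- = 2 + 5 = 7
(Check: W+ + W- = 21 should equal n(n+1)/2 = 21.)
Step 4: Test statistic W = min(W+, W-) = 7.
Step 5: Ties in |d|, so use the tie-corrected normal approximation.
        E[W] = n(n+1)/4 = 6*7/4 = 10.5.
        Tie groups: |d|=3 (t=3); sum(t^3 - t) = 24.
        Var[W] = n(n+1)(2n+1)/24 - sum(t^3-t)/48 = 546/24 - 24/48 = 22.25.
        z = (W - E[W]) / sqrt(Var[W]) = (7 - 10.5) / 4.7170 = -0.7420.
        Two-sided p = 2*Phi(z) = 0.458088.
Step 6: alpha = 0.1. fail to reject H0.

W+ = 14, W- = 7, W = min = 7, p = 0.458088, fail to reject H0.


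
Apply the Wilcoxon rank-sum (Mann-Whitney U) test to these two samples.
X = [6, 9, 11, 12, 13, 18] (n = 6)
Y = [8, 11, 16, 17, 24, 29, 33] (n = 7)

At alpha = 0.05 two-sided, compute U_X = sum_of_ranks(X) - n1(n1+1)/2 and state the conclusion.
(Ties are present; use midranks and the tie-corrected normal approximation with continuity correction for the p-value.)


Step 1: Combine and sort all 13 observations; assign midranks.
sorted (value, group): (6,X), (8,Y), (9,X), (11,X), (11,Y), (12,X), (13,X), (16,Y), (17,Y), (18,X), (24,Y), (29,Y), (33,Y)
ranks: 6->1, 8->2, 9->3, 11->4.5, 11->4.5, 12->6, 13->7, 16->8, 17->9, 18->10, 24->11, 29->12, 33->13
Step 2: Rank sum for X: R1 = 1 + 3 + 4.5 + 6 + 7 + 10 = 31.5.
Step 3: U_X = R1 - n1(n1+1)/2 = 31.5 - 6*7/2 = 31.5 - 21 = 10.5.
       U_Y = n1*n2 - U_X = 42 - 10.5 = 31.5.
Step 4: Ties are present, so use the tie-corrected normal approximation (with continuity correction) for the p-value.
Step 5: p-value = 0.152563; compare to alpha = 0.05. fail to reject H0.

U_X = 10.5, p = 0.152563, fail to reject H0 at alpha = 0.05.


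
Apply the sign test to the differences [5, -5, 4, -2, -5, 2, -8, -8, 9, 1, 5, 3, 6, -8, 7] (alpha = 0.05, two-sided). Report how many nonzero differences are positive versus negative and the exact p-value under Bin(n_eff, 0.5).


Step 1: Discard zero differences. Original n = 15; n_eff = number of nonzero differences = 15.
Nonzero differences (with sign): +5, -5, +4, -2, -5, +2, -8, -8, +9, +1, +5, +3, +6, -8, +7
Step 2: Count signs: positive = 9, negative = 6.
Step 3: Under H0: P(positive) = 0.5, so the number of positives S ~ Bin(15, 0.5).
Step 4: Two-sided exact p-value = sum of Bin(15,0.5) probabilities at or below the observed probability = 0.607239.
Step 5: alpha = 0.05. fail to reject H0.

n_eff = 15, pos = 9, neg = 6, p = 0.607239, fail to reject H0.


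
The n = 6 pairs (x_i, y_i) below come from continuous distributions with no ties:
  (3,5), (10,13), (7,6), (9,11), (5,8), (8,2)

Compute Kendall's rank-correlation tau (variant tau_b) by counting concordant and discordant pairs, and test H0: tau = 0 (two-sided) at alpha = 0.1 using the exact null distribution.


Step 1: Enumerate the 15 unordered pairs (i,j) with i<j and classify each by sign(x_j-x_i) * sign(y_j-y_i).
  (1,2):dx=+7,dy=+8->C; (1,3):dx=+4,dy=+1->C; (1,4):dx=+6,dy=+6->C; (1,5):dx=+2,dy=+3->C
  (1,6):dx=+5,dy=-3->D; (2,3):dx=-3,dy=-7->C; (2,4):dx=-1,dy=-2->C; (2,5):dx=-5,dy=-5->C
  (2,6):dx=-2,dy=-11->C; (3,4):dx=+2,dy=+5->C; (3,5):dx=-2,dy=+2->D; (3,6):dx=+1,dy=-4->D
  (4,5):dx=-4,dy=-3->C; (4,6):dx=-1,dy=-9->C; (5,6):dx=+3,dy=-6->D
Step 2: C = 11, D = 4, total pairs = 15.
Step 3: tau = (C - D)/(n(n-1)/2) = (11 - 4)/15 = 0.466667.
Step 4: Exact two-sided p-value (enumerate n! = 720 permutations of y under H0): p = 0.272222.
Step 5: alpha = 0.1. fail to reject H0.

tau_b = 0.4667 (C=11, D=4), p = 0.272222, fail to reject H0.


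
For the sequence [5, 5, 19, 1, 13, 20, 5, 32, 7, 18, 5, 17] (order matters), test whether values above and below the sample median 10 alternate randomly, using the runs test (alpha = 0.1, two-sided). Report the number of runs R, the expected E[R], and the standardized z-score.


Step 1: Compute median = 10; label A = above, B = below.
Labels in order: BBABAABABABA  (n_A = 6, n_B = 6)
Step 2: Count runs R = 10.
Step 3: Under H0 (random ordering), E[R] = 2*n_A*n_B/(n_A+n_B) + 1 = 2*6*6/12 + 1 = 7.0000.
        Var[R] = 2*n_A*n_B*(2*n_A*n_B - n_A - n_B) / ((n_A+n_B)^2 * (n_A+n_B-1)) = 4320/1584 = 2.7273.
        SD[R] = 1.6514.
Step 4: Continuity-corrected z = (R - 0.5 - E[R]) / SD[R] = (10 - 0.5 - 7.0000) / 1.6514 = 1.5138.
Step 5: Two-sided p-value via normal approximation = 2*(1 - Phi(|z|)) = 0.130070.
Step 6: alpha = 0.1. fail to reject H0.

R = 10, z = 1.5138, p = 0.130070, fail to reject H0.


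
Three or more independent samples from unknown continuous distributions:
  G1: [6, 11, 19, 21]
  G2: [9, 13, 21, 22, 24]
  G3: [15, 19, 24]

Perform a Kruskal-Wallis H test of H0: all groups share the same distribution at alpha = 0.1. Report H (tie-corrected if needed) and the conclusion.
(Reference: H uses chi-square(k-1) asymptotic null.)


Step 1: Combine all N = 12 observations and assign midranks.
sorted (value, group, rank): (6,G1,1), (9,G2,2), (11,G1,3), (13,G2,4), (15,G3,5), (19,G1,6.5), (19,G3,6.5), (21,G1,8.5), (21,G2,8.5), (22,G2,10), (24,G2,11.5), (24,G3,11.5)
Step 2: Sum ranks within each group.
R_1 = 19 (n_1 = 4)
R_2 = 36 (n_2 = 5)
R_3 = 23 (n_3 = 3)
Step 3: H = 12/(N(N+1)) * sum(R_i^2/n_i) - 3(N+1)
     = 12/(12*13) * (19^2/4 + 36^2/5 + 23^2/3) - 3*13
     = 0.076923 * 525.783 - 39
     = 1.444872.
Step 4: Ties present; correction factor C = 1 - 18/(12^3 - 12) = 0.989510. Corrected H = 1.444872 / 0.989510 = 1.460188.
Step 5: Under H0, H ~ chi^2(2); p-value = 0.481864.
Step 6: alpha = 0.1. fail to reject H0.

H = 1.4602, df = 2, p = 0.481864, fail to reject H0.


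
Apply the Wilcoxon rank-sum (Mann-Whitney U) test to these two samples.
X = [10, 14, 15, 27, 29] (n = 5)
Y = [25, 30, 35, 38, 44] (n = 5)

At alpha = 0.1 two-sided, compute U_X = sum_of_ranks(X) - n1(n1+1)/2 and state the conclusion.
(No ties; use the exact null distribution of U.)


Step 1: Combine and sort all 10 observations; assign midranks.
sorted (value, group): (10,X), (14,X), (15,X), (25,Y), (27,X), (29,X), (30,Y), (35,Y), (38,Y), (44,Y)
ranks: 10->1, 14->2, 15->3, 25->4, 27->5, 29->6, 30->7, 35->8, 38->9, 44->10
Step 2: Rank sum for X: R1 = 1 + 2 + 3 + 5 + 6 = 17.
Step 3: U_X = R1 - n1(n1+1)/2 = 17 - 5*6/2 = 17 - 15 = 2.
       U_Y = n1*n2 - U_X = 25 - 2 = 23.
Step 4: No ties, so the exact null distribution of U (based on enumerating the C(10,5) = 252 equally likely rank assignments) gives the two-sided p-value.
Step 5: p-value = 0.031746; compare to alpha = 0.1. reject H0.

U_X = 2, p = 0.031746, reject H0 at alpha = 0.1.


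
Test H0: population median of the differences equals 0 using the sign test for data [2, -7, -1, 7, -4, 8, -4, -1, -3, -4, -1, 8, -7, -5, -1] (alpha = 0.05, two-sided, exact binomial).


Step 1: Discard zero differences. Original n = 15; n_eff = number of nonzero differences = 15.
Nonzero differences (with sign): +2, -7, -1, +7, -4, +8, -4, -1, -3, -4, -1, +8, -7, -5, -1
Step 2: Count signs: positive = 4, negative = 11.
Step 3: Under H0: P(positive) = 0.5, so the number of positives S ~ Bin(15, 0.5).
Step 4: Two-sided exact p-value = sum of Bin(15,0.5) probabilities at or below the observed probability = 0.118469.
Step 5: alpha = 0.05. fail to reject H0.

n_eff = 15, pos = 4, neg = 11, p = 0.118469, fail to reject H0.


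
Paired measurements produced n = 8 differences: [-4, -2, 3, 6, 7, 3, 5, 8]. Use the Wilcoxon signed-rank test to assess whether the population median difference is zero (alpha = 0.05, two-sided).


Step 1: Drop any zero differences (none here) and take |d_i|.
|d| = [4, 2, 3, 6, 7, 3, 5, 8]
Step 2: Midrank |d_i| (ties get averaged ranks).
ranks: |4|->4, |2|->1, |3|->2.5, |6|->6, |7|->7, |3|->2.5, |5|->5, |8|->8
Step 3: Attach original signs; sum ranks with positive sign and with negative sign.
W+ = 2.5 + 6 + 7 + 2.5 + 5 + 8 = 31
W- = 4 + 1 = 5
(Check: W+ + W- = 36 should equal n(n+1)/2 = 36.)
Step 4: Test statistic W = min(W+, W-) = 5.
Step 5: Ties in |d|, so use the tie-corrected normal approximation.
        E[W] = n(n+1)/4 = 8*9/4 = 18.
        Tie groups: |d|=3 (t=2); sum(t^3 - t) = 6.
        Var[W] = n(n+1)(2n+1)/24 - sum(t^3-t)/48 = 1224/24 - 6/48 = 50.875.
        z = (W - E[W]) / sqrt(Var[W]) = (5 - 18) / 7.1327 = -1.8226.
        Two-sided p = 2*Phi(z) = 0.068364.
Step 6: alpha = 0.05. fail to reject H0.

W+ = 31, W- = 5, W = min = 5, p = 0.068364, fail to reject H0.


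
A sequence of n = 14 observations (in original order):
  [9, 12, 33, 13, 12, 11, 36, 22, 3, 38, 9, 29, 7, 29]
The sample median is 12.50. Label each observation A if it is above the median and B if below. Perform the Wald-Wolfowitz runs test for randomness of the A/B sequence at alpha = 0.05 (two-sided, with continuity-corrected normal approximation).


Step 1: Compute median = 12.50; label A = above, B = below.
Labels in order: BBAABBAABABABA  (n_A = 7, n_B = 7)
Step 2: Count runs R = 10.
Step 3: Under H0 (random ordering), E[R] = 2*n_A*n_B/(n_A+n_B) + 1 = 2*7*7/14 + 1 = 8.0000.
        Var[R] = 2*n_A*n_B*(2*n_A*n_B - n_A - n_B) / ((n_A+n_B)^2 * (n_A+n_B-1)) = 8232/2548 = 3.2308.
        SD[R] = 1.7974.
Step 4: Continuity-corrected z = (R - 0.5 - E[R]) / SD[R] = (10 - 0.5 - 8.0000) / 1.7974 = 0.8345.
Step 5: Two-sided p-value via normal approximation = 2*(1 - Phi(|z|)) = 0.403986.
Step 6: alpha = 0.05. fail to reject H0.

R = 10, z = 0.8345, p = 0.403986, fail to reject H0.


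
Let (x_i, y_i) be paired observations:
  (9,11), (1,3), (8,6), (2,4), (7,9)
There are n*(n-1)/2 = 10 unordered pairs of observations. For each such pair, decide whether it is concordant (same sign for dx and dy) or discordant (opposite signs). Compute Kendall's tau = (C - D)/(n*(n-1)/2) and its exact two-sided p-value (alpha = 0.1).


Step 1: Enumerate the 10 unordered pairs (i,j) with i<j and classify each by sign(x_j-x_i) * sign(y_j-y_i).
  (1,2):dx=-8,dy=-8->C; (1,3):dx=-1,dy=-5->C; (1,4):dx=-7,dy=-7->C; (1,5):dx=-2,dy=-2->C
  (2,3):dx=+7,dy=+3->C; (2,4):dx=+1,dy=+1->C; (2,5):dx=+6,dy=+6->C; (3,4):dx=-6,dy=-2->C
  (3,5):dx=-1,dy=+3->D; (4,5):dx=+5,dy=+5->C
Step 2: C = 9, D = 1, total pairs = 10.
Step 3: tau = (C - D)/(n(n-1)/2) = (9 - 1)/10 = 0.800000.
Step 4: Exact two-sided p-value (enumerate n! = 120 permutations of y under H0): p = 0.083333.
Step 5: alpha = 0.1. reject H0.

tau_b = 0.8000 (C=9, D=1), p = 0.083333, reject H0.


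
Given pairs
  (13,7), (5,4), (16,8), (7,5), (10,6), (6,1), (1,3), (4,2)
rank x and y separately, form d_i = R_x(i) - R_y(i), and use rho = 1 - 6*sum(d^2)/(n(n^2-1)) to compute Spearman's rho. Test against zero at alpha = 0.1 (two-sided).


Step 1: Rank x and y separately (midranks; no ties here).
rank(x): 13->7, 5->3, 16->8, 7->5, 10->6, 6->4, 1->1, 4->2
rank(y): 7->7, 4->4, 8->8, 5->5, 6->6, 1->1, 3->3, 2->2
Step 2: d_i = R_x(i) - R_y(i); compute d_i^2.
  (7-7)^2=0, (3-4)^2=1, (8-8)^2=0, (5-5)^2=0, (6-6)^2=0, (4-1)^2=9, (1-3)^2=4, (2-2)^2=0
sum(d^2) = 14.
Step 3: rho = 1 - 6*14 / (8*(8^2 - 1)) = 1 - 84/504 = 0.833333.
Step 4: Under H0, t = rho * sqrt((n-2)/(1-rho^2)) = 3.6927 ~ t(6).
Step 5: Two-sided p-value from the t-distribution with 6 df = 0.010176.
Step 6: alpha = 0.1. reject H0.

rho = 0.8333, p = 0.010176, reject H0 at alpha = 0.1.


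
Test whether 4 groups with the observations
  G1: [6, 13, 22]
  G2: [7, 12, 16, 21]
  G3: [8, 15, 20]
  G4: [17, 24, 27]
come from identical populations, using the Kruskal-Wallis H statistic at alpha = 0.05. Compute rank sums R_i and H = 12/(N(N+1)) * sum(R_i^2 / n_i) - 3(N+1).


Step 1: Combine all N = 13 observations and assign midranks.
sorted (value, group, rank): (6,G1,1), (7,G2,2), (8,G3,3), (12,G2,4), (13,G1,5), (15,G3,6), (16,G2,7), (17,G4,8), (20,G3,9), (21,G2,10), (22,G1,11), (24,G4,12), (27,G4,13)
Step 2: Sum ranks within each group.
R_1 = 17 (n_1 = 3)
R_2 = 23 (n_2 = 4)
R_3 = 18 (n_3 = 3)
R_4 = 33 (n_4 = 3)
Step 3: H = 12/(N(N+1)) * sum(R_i^2/n_i) - 3(N+1)
     = 12/(13*14) * (17^2/3 + 23^2/4 + 18^2/3 + 33^2/3) - 3*14
     = 0.065934 * 699.583 - 42
     = 4.126374.
Step 4: No ties, so H is used without correction.
Step 5: Under H0, H ~ chi^2(3); p-value = 0.248137.
Step 6: alpha = 0.05. fail to reject H0.

H = 4.1264, df = 3, p = 0.248137, fail to reject H0.


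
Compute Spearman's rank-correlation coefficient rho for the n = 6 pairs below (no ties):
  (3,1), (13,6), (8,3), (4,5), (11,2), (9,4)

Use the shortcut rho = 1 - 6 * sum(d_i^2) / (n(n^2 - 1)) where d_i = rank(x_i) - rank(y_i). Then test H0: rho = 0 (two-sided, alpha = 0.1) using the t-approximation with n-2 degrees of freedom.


Step 1: Rank x and y separately (midranks; no ties here).
rank(x): 3->1, 13->6, 8->3, 4->2, 11->5, 9->4
rank(y): 1->1, 6->6, 3->3, 5->5, 2->2, 4->4
Step 2: d_i = R_x(i) - R_y(i); compute d_i^2.
  (1-1)^2=0, (6-6)^2=0, (3-3)^2=0, (2-5)^2=9, (5-2)^2=9, (4-4)^2=0
sum(d^2) = 18.
Step 3: rho = 1 - 6*18 / (6*(6^2 - 1)) = 1 - 108/210 = 0.485714.
Step 4: Under H0, t = rho * sqrt((n-2)/(1-rho^2)) = 1.1113 ~ t(4).
Step 5: Two-sided p-value from the t-distribution with 4 df = 0.328723.
Step 6: alpha = 0.1. fail to reject H0.

rho = 0.4857, p = 0.328723, fail to reject H0 at alpha = 0.1.


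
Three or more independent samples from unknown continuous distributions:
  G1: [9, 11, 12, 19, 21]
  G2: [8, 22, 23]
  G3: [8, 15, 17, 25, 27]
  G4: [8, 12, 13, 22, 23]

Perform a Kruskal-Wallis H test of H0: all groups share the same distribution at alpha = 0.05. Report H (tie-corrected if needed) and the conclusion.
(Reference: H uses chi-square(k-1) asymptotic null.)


Step 1: Combine all N = 18 observations and assign midranks.
sorted (value, group, rank): (8,G2,2), (8,G3,2), (8,G4,2), (9,G1,4), (11,G1,5), (12,G1,6.5), (12,G4,6.5), (13,G4,8), (15,G3,9), (17,G3,10), (19,G1,11), (21,G1,12), (22,G2,13.5), (22,G4,13.5), (23,G2,15.5), (23,G4,15.5), (25,G3,17), (27,G3,18)
Step 2: Sum ranks within each group.
R_1 = 38.5 (n_1 = 5)
R_2 = 31 (n_2 = 3)
R_3 = 56 (n_3 = 5)
R_4 = 45.5 (n_4 = 5)
Step 3: H = 12/(N(N+1)) * sum(R_i^2/n_i) - 3(N+1)
     = 12/(18*19) * (38.5^2/5 + 31^2/3 + 56^2/5 + 45.5^2/5) - 3*19
     = 0.035088 * 1658.03 - 57
     = 1.176608.
Step 4: Ties present; correction factor C = 1 - 42/(18^3 - 18) = 0.992776. Corrected H = 1.176608 / 0.992776 = 1.185170.
Step 5: Under H0, H ~ chi^2(3); p-value = 0.756563.
Step 6: alpha = 0.05. fail to reject H0.

H = 1.1852, df = 3, p = 0.756563, fail to reject H0.


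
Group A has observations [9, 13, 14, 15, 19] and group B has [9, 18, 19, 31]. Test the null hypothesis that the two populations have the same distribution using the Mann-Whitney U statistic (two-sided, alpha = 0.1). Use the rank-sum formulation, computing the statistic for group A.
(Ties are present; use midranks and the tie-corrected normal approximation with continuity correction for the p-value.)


Step 1: Combine and sort all 9 observations; assign midranks.
sorted (value, group): (9,X), (9,Y), (13,X), (14,X), (15,X), (18,Y), (19,X), (19,Y), (31,Y)
ranks: 9->1.5, 9->1.5, 13->3, 14->4, 15->5, 18->6, 19->7.5, 19->7.5, 31->9
Step 2: Rank sum for X: R1 = 1.5 + 3 + 4 + 5 + 7.5 = 21.
Step 3: U_X = R1 - n1(n1+1)/2 = 21 - 5*6/2 = 21 - 15 = 6.
       U_Y = n1*n2 - U_X = 20 - 6 = 14.
Step 4: Ties are present, so use the tie-corrected normal approximation (with continuity correction) for the p-value.
Step 5: p-value = 0.387282; compare to alpha = 0.1. fail to reject H0.

U_X = 6, p = 0.387282, fail to reject H0 at alpha = 0.1.


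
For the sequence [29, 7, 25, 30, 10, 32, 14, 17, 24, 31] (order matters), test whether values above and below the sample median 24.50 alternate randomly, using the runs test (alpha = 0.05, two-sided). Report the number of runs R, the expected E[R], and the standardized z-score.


Step 1: Compute median = 24.50; label A = above, B = below.
Labels in order: ABAABABBBA  (n_A = 5, n_B = 5)
Step 2: Count runs R = 7.
Step 3: Under H0 (random ordering), E[R] = 2*n_A*n_B/(n_A+n_B) + 1 = 2*5*5/10 + 1 = 6.0000.
        Var[R] = 2*n_A*n_B*(2*n_A*n_B - n_A - n_B) / ((n_A+n_B)^2 * (n_A+n_B-1)) = 2000/900 = 2.2222.
        SD[R] = 1.4907.
Step 4: Continuity-corrected z = (R - 0.5 - E[R]) / SD[R] = (7 - 0.5 - 6.0000) / 1.4907 = 0.3354.
Step 5: Two-sided p-value via normal approximation = 2*(1 - Phi(|z|)) = 0.737316.
Step 6: alpha = 0.05. fail to reject H0.

R = 7, z = 0.3354, p = 0.737316, fail to reject H0.


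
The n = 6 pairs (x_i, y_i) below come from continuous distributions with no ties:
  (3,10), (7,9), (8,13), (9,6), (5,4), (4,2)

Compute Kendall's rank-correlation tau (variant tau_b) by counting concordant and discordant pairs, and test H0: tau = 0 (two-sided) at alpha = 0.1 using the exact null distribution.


Step 1: Enumerate the 15 unordered pairs (i,j) with i<j and classify each by sign(x_j-x_i) * sign(y_j-y_i).
  (1,2):dx=+4,dy=-1->D; (1,3):dx=+5,dy=+3->C; (1,4):dx=+6,dy=-4->D; (1,5):dx=+2,dy=-6->D
  (1,6):dx=+1,dy=-8->D; (2,3):dx=+1,dy=+4->C; (2,4):dx=+2,dy=-3->D; (2,5):dx=-2,dy=-5->C
  (2,6):dx=-3,dy=-7->C; (3,4):dx=+1,dy=-7->D; (3,5):dx=-3,dy=-9->C; (3,6):dx=-4,dy=-11->C
  (4,5):dx=-4,dy=-2->C; (4,6):dx=-5,dy=-4->C; (5,6):dx=-1,dy=-2->C
Step 2: C = 9, D = 6, total pairs = 15.
Step 3: tau = (C - D)/(n(n-1)/2) = (9 - 6)/15 = 0.200000.
Step 4: Exact two-sided p-value (enumerate n! = 720 permutations of y under H0): p = 0.719444.
Step 5: alpha = 0.1. fail to reject H0.

tau_b = 0.2000 (C=9, D=6), p = 0.719444, fail to reject H0.


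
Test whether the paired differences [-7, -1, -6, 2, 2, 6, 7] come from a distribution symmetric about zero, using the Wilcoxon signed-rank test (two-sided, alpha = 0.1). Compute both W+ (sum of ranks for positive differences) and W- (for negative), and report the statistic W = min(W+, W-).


Step 1: Drop any zero differences (none here) and take |d_i|.
|d| = [7, 1, 6, 2, 2, 6, 7]
Step 2: Midrank |d_i| (ties get averaged ranks).
ranks: |7|->6.5, |1|->1, |6|->4.5, |2|->2.5, |2|->2.5, |6|->4.5, |7|->6.5
Step 3: Attach original signs; sum ranks with positive sign and with negative sign.
W+ = 2.5 + 2.5 + 4.5 + 6.5 = 16
W- = 6.5 + 1 + 4.5 = 12
(Check: W+ + W- = 28 should equal n(n+1)/2 = 28.)
Step 4: Test statistic W = min(W+, W-) = 12.
Step 5: Ties in |d|, so use the tie-corrected normal approximation.
        E[W] = n(n+1)/4 = 7*8/4 = 14.
        Tie groups: |d|=2 (t=2), |d|=6 (t=2), |d|=7 (t=2); sum(t^3 - t) = 18.
        Var[W] = n(n+1)(2n+1)/24 - sum(t^3-t)/48 = 840/24 - 18/48 = 34.625.
        z = (W - E[W]) / sqrt(Var[W]) = (12 - 14) / 5.8843 = -0.3399.
        Two-sided p = 2*Phi(z) = 0.733941.
Step 6: alpha = 0.1. fail to reject H0.

W+ = 16, W- = 12, W = min = 12, p = 0.733941, fail to reject H0.


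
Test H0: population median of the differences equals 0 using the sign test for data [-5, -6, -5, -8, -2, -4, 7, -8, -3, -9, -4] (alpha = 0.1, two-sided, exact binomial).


Step 1: Discard zero differences. Original n = 11; n_eff = number of nonzero differences = 11.
Nonzero differences (with sign): -5, -6, -5, -8, -2, -4, +7, -8, -3, -9, -4
Step 2: Count signs: positive = 1, negative = 10.
Step 3: Under H0: P(positive) = 0.5, so the number of positives S ~ Bin(11, 0.5).
Step 4: Two-sided exact p-value = sum of Bin(11,0.5) probabilities at or below the observed probability = 0.011719.
Step 5: alpha = 0.1. reject H0.

n_eff = 11, pos = 1, neg = 10, p = 0.011719, reject H0.


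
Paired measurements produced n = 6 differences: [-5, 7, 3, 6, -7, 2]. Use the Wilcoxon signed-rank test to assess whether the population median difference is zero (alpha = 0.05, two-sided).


Step 1: Drop any zero differences (none here) and take |d_i|.
|d| = [5, 7, 3, 6, 7, 2]
Step 2: Midrank |d_i| (ties get averaged ranks).
ranks: |5|->3, |7|->5.5, |3|->2, |6|->4, |7|->5.5, |2|->1
Step 3: Attach original signs; sum ranks with positive sign and with negative sign.
W+ = 5.5 + 2 + 4 + 1 = 12.5
W- = 3 + 5.5 = 8.5
(Check: W+ + W- = 21 should equal n(n+1)/2 = 21.)
Step 4: Test statistic W = min(W+, W-) = 8.5.
Step 5: Ties in |d|, so use the tie-corrected normal approximation.
        E[W] = n(n+1)/4 = 6*7/4 = 10.5.
        Tie groups: |d|=7 (t=2); sum(t^3 - t) = 6.
        Var[W] = n(n+1)(2n+1)/24 - sum(t^3-t)/48 = 546/24 - 6/48 = 22.625.
        z = (W - E[W]) / sqrt(Var[W]) = (8.5 - 10.5) / 4.7566 = -0.4205.
        Two-sided p = 2*Phi(z) = 0.674142.
Step 6: alpha = 0.05. fail to reject H0.

W+ = 12.5, W- = 8.5, W = min = 8.5, p = 0.674142, fail to reject H0.


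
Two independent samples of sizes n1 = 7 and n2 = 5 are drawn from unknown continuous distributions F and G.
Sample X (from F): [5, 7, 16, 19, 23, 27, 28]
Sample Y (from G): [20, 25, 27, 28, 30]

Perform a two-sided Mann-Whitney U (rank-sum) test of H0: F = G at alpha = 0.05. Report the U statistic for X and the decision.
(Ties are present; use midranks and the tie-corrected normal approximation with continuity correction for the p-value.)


Step 1: Combine and sort all 12 observations; assign midranks.
sorted (value, group): (5,X), (7,X), (16,X), (19,X), (20,Y), (23,X), (25,Y), (27,X), (27,Y), (28,X), (28,Y), (30,Y)
ranks: 5->1, 7->2, 16->3, 19->4, 20->5, 23->6, 25->7, 27->8.5, 27->8.5, 28->10.5, 28->10.5, 30->12
Step 2: Rank sum for X: R1 = 1 + 2 + 3 + 4 + 6 + 8.5 + 10.5 = 35.
Step 3: U_X = R1 - n1(n1+1)/2 = 35 - 7*8/2 = 35 - 28 = 7.
       U_Y = n1*n2 - U_X = 35 - 7 = 28.
Step 4: Ties are present, so use the tie-corrected normal approximation (with continuity correction) for the p-value.
Step 5: p-value = 0.103164; compare to alpha = 0.05. fail to reject H0.

U_X = 7, p = 0.103164, fail to reject H0 at alpha = 0.05.


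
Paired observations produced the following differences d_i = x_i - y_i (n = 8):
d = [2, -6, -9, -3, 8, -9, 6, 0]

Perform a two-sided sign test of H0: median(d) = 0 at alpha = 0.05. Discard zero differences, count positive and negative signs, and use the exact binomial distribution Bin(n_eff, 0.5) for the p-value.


Step 1: Discard zero differences. Original n = 8; n_eff = number of nonzero differences = 7.
Nonzero differences (with sign): +2, -6, -9, -3, +8, -9, +6
Step 2: Count signs: positive = 3, negative = 4.
Step 3: Under H0: P(positive) = 0.5, so the number of positives S ~ Bin(7, 0.5).
Step 4: Two-sided exact p-value = sum of Bin(7,0.5) probabilities at or below the observed probability = 1.000000.
Step 5: alpha = 0.05. fail to reject H0.

n_eff = 7, pos = 3, neg = 4, p = 1.000000, fail to reject H0.


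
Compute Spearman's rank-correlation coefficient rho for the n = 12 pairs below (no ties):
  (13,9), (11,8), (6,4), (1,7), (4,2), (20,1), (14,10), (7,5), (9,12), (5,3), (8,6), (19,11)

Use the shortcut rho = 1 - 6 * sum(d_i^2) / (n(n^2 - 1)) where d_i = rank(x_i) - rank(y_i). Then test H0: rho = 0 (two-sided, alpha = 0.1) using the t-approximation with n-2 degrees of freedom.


Step 1: Rank x and y separately (midranks; no ties here).
rank(x): 13->9, 11->8, 6->4, 1->1, 4->2, 20->12, 14->10, 7->5, 9->7, 5->3, 8->6, 19->11
rank(y): 9->9, 8->8, 4->4, 7->7, 2->2, 1->1, 10->10, 5->5, 12->12, 3->3, 6->6, 11->11
Step 2: d_i = R_x(i) - R_y(i); compute d_i^2.
  (9-9)^2=0, (8-8)^2=0, (4-4)^2=0, (1-7)^2=36, (2-2)^2=0, (12-1)^2=121, (10-10)^2=0, (5-5)^2=0, (7-12)^2=25, (3-3)^2=0, (6-6)^2=0, (11-11)^2=0
sum(d^2) = 182.
Step 3: rho = 1 - 6*182 / (12*(12^2 - 1)) = 1 - 1092/1716 = 0.363636.
Step 4: Under H0, t = rho * sqrt((n-2)/(1-rho^2)) = 1.2344 ~ t(10).
Step 5: Two-sided p-value from the t-distribution with 10 df = 0.245265.
Step 6: alpha = 0.1. fail to reject H0.

rho = 0.3636, p = 0.245265, fail to reject H0 at alpha = 0.1.


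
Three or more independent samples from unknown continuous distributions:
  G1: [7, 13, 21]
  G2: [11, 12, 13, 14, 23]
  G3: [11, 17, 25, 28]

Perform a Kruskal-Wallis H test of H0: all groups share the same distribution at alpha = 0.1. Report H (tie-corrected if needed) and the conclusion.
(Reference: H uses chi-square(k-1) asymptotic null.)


Step 1: Combine all N = 12 observations and assign midranks.
sorted (value, group, rank): (7,G1,1), (11,G2,2.5), (11,G3,2.5), (12,G2,4), (13,G1,5.5), (13,G2,5.5), (14,G2,7), (17,G3,8), (21,G1,9), (23,G2,10), (25,G3,11), (28,G3,12)
Step 2: Sum ranks within each group.
R_1 = 15.5 (n_1 = 3)
R_2 = 29 (n_2 = 5)
R_3 = 33.5 (n_3 = 4)
Step 3: H = 12/(N(N+1)) * sum(R_i^2/n_i) - 3(N+1)
     = 12/(12*13) * (15.5^2/3 + 29^2/5 + 33.5^2/4) - 3*13
     = 0.076923 * 528.846 - 39
     = 1.680449.
Step 4: Ties present; correction factor C = 1 - 12/(12^3 - 12) = 0.993007. Corrected H = 1.680449 / 0.993007 = 1.692283.
Step 5: Under H0, H ~ chi^2(2); p-value = 0.429067.
Step 6: alpha = 0.1. fail to reject H0.

H = 1.6923, df = 2, p = 0.429067, fail to reject H0.


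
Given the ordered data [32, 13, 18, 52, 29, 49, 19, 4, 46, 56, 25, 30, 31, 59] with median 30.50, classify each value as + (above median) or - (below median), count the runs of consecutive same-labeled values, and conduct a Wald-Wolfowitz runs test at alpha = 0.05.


Step 1: Compute median = 30.50; label A = above, B = below.
Labels in order: ABBABABBAABBAA  (n_A = 7, n_B = 7)
Step 2: Count runs R = 9.
Step 3: Under H0 (random ordering), E[R] = 2*n_A*n_B/(n_A+n_B) + 1 = 2*7*7/14 + 1 = 8.0000.
        Var[R] = 2*n_A*n_B*(2*n_A*n_B - n_A - n_B) / ((n_A+n_B)^2 * (n_A+n_B-1)) = 8232/2548 = 3.2308.
        SD[R] = 1.7974.
Step 4: Continuity-corrected z = (R - 0.5 - E[R]) / SD[R] = (9 - 0.5 - 8.0000) / 1.7974 = 0.2782.
Step 5: Two-sided p-value via normal approximation = 2*(1 - Phi(|z|)) = 0.780879.
Step 6: alpha = 0.05. fail to reject H0.

R = 9, z = 0.2782, p = 0.780879, fail to reject H0.


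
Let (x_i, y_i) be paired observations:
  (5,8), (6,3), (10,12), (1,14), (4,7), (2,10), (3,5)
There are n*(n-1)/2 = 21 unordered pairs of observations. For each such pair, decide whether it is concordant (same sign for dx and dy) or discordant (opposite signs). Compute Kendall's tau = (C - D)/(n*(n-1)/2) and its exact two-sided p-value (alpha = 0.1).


Step 1: Enumerate the 21 unordered pairs (i,j) with i<j and classify each by sign(x_j-x_i) * sign(y_j-y_i).
  (1,2):dx=+1,dy=-5->D; (1,3):dx=+5,dy=+4->C; (1,4):dx=-4,dy=+6->D; (1,5):dx=-1,dy=-1->C
  (1,6):dx=-3,dy=+2->D; (1,7):dx=-2,dy=-3->C; (2,3):dx=+4,dy=+9->C; (2,4):dx=-5,dy=+11->D
  (2,5):dx=-2,dy=+4->D; (2,6):dx=-4,dy=+7->D; (2,7):dx=-3,dy=+2->D; (3,4):dx=-9,dy=+2->D
  (3,5):dx=-6,dy=-5->C; (3,6):dx=-8,dy=-2->C; (3,7):dx=-7,dy=-7->C; (4,5):dx=+3,dy=-7->D
  (4,6):dx=+1,dy=-4->D; (4,7):dx=+2,dy=-9->D; (5,6):dx=-2,dy=+3->D; (5,7):dx=-1,dy=-2->C
  (6,7):dx=+1,dy=-5->D
Step 2: C = 8, D = 13, total pairs = 21.
Step 3: tau = (C - D)/(n(n-1)/2) = (8 - 13)/21 = -0.238095.
Step 4: Exact two-sided p-value (enumerate n! = 5040 permutations of y under H0): p = 0.561905.
Step 5: alpha = 0.1. fail to reject H0.

tau_b = -0.2381 (C=8, D=13), p = 0.561905, fail to reject H0.


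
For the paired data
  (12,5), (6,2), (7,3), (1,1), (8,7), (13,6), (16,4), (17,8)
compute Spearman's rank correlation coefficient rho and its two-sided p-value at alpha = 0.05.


Step 1: Rank x and y separately (midranks; no ties here).
rank(x): 12->5, 6->2, 7->3, 1->1, 8->4, 13->6, 16->7, 17->8
rank(y): 5->5, 2->2, 3->3, 1->1, 7->7, 6->6, 4->4, 8->8
Step 2: d_i = R_x(i) - R_y(i); compute d_i^2.
  (5-5)^2=0, (2-2)^2=0, (3-3)^2=0, (1-1)^2=0, (4-7)^2=9, (6-6)^2=0, (7-4)^2=9, (8-8)^2=0
sum(d^2) = 18.
Step 3: rho = 1 - 6*18 / (8*(8^2 - 1)) = 1 - 108/504 = 0.785714.
Step 4: Under H0, t = rho * sqrt((n-2)/(1-rho^2)) = 3.1113 ~ t(6).
Step 5: Two-sided p-value from the t-distribution with 6 df = 0.020815.
Step 6: alpha = 0.05. reject H0.

rho = 0.7857, p = 0.020815, reject H0 at alpha = 0.05.


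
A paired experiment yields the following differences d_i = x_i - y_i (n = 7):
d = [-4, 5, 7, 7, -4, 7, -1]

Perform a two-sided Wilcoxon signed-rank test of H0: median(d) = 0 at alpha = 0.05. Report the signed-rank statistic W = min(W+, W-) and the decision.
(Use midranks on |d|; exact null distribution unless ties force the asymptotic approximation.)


Step 1: Drop any zero differences (none here) and take |d_i|.
|d| = [4, 5, 7, 7, 4, 7, 1]
Step 2: Midrank |d_i| (ties get averaged ranks).
ranks: |4|->2.5, |5|->4, |7|->6, |7|->6, |4|->2.5, |7|->6, |1|->1
Step 3: Attach original signs; sum ranks with positive sign and with negative sign.
W+ = 4 + 6 + 6 + 6 = 22
W- = 2.5 + 2.5 + 1 = 6
(Check: W+ + W- = 28 should equal n(n+1)/2 = 28.)
Step 4: Test statistic W = min(W+, W-) = 6.
Step 5: Ties in |d|, so use the tie-corrected normal approximation.
        E[W] = n(n+1)/4 = 7*8/4 = 14.
        Tie groups: |d|=4 (t=2), |d|=7 (t=3); sum(t^3 - t) = 30.
        Var[W] = n(n+1)(2n+1)/24 - sum(t^3-t)/48 = 840/24 - 30/48 = 34.375.
        z = (W - E[W]) / sqrt(Var[W]) = (6 - 14) / 5.8630 = -1.3645.
        Two-sided p = 2*Phi(z) = 0.172415.
Step 6: alpha = 0.05. fail to reject H0.

W+ = 22, W- = 6, W = min = 6, p = 0.172415, fail to reject H0.


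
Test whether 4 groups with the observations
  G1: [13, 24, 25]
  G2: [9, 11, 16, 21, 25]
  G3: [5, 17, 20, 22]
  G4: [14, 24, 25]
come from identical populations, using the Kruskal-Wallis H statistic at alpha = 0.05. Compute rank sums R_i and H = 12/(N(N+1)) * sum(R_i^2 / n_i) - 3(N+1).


Step 1: Combine all N = 15 observations and assign midranks.
sorted (value, group, rank): (5,G3,1), (9,G2,2), (11,G2,3), (13,G1,4), (14,G4,5), (16,G2,6), (17,G3,7), (20,G3,8), (21,G2,9), (22,G3,10), (24,G1,11.5), (24,G4,11.5), (25,G1,14), (25,G2,14), (25,G4,14)
Step 2: Sum ranks within each group.
R_1 = 29.5 (n_1 = 3)
R_2 = 34 (n_2 = 5)
R_3 = 26 (n_3 = 4)
R_4 = 30.5 (n_4 = 3)
Step 3: H = 12/(N(N+1)) * sum(R_i^2/n_i) - 3(N+1)
     = 12/(15*16) * (29.5^2/3 + 34^2/5 + 26^2/4 + 30.5^2/3) - 3*16
     = 0.050000 * 1000.37 - 48
     = 2.018333.
Step 4: Ties present; correction factor C = 1 - 30/(15^3 - 15) = 0.991071. Corrected H = 2.018333 / 0.991071 = 2.036517.
Step 5: Under H0, H ~ chi^2(3); p-value = 0.564862.
Step 6: alpha = 0.05. fail to reject H0.

H = 2.0365, df = 3, p = 0.564862, fail to reject H0.


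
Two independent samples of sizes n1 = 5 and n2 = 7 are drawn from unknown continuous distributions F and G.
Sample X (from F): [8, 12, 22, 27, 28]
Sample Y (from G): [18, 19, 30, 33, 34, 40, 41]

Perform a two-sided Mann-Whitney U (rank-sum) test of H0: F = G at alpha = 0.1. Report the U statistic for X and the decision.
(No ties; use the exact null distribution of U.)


Step 1: Combine and sort all 12 observations; assign midranks.
sorted (value, group): (8,X), (12,X), (18,Y), (19,Y), (22,X), (27,X), (28,X), (30,Y), (33,Y), (34,Y), (40,Y), (41,Y)
ranks: 8->1, 12->2, 18->3, 19->4, 22->5, 27->6, 28->7, 30->8, 33->9, 34->10, 40->11, 41->12
Step 2: Rank sum for X: R1 = 1 + 2 + 5 + 6 + 7 = 21.
Step 3: U_X = R1 - n1(n1+1)/2 = 21 - 5*6/2 = 21 - 15 = 6.
       U_Y = n1*n2 - U_X = 35 - 6 = 29.
Step 4: No ties, so the exact null distribution of U (based on enumerating the C(12,5) = 792 equally likely rank assignments) gives the two-sided p-value.
Step 5: p-value = 0.073232; compare to alpha = 0.1. reject H0.

U_X = 6, p = 0.073232, reject H0 at alpha = 0.1.


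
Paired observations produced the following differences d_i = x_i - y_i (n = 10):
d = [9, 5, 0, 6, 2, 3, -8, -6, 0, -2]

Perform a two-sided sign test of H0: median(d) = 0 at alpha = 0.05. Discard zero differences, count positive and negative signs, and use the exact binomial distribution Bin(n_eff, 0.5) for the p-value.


Step 1: Discard zero differences. Original n = 10; n_eff = number of nonzero differences = 8.
Nonzero differences (with sign): +9, +5, +6, +2, +3, -8, -6, -2
Step 2: Count signs: positive = 5, negative = 3.
Step 3: Under H0: P(positive) = 0.5, so the number of positives S ~ Bin(8, 0.5).
Step 4: Two-sided exact p-value = sum of Bin(8,0.5) probabilities at or below the observed probability = 0.726562.
Step 5: alpha = 0.05. fail to reject H0.

n_eff = 8, pos = 5, neg = 3, p = 0.726562, fail to reject H0.


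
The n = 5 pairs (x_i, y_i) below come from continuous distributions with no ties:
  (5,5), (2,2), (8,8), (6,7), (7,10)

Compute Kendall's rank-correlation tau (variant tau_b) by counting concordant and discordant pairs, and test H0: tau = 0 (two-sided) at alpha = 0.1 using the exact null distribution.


Step 1: Enumerate the 10 unordered pairs (i,j) with i<j and classify each by sign(x_j-x_i) * sign(y_j-y_i).
  (1,2):dx=-3,dy=-3->C; (1,3):dx=+3,dy=+3->C; (1,4):dx=+1,dy=+2->C; (1,5):dx=+2,dy=+5->C
  (2,3):dx=+6,dy=+6->C; (2,4):dx=+4,dy=+5->C; (2,5):dx=+5,dy=+8->C; (3,4):dx=-2,dy=-1->C
  (3,5):dx=-1,dy=+2->D; (4,5):dx=+1,dy=+3->C
Step 2: C = 9, D = 1, total pairs = 10.
Step 3: tau = (C - D)/(n(n-1)/2) = (9 - 1)/10 = 0.800000.
Step 4: Exact two-sided p-value (enumerate n! = 120 permutations of y under H0): p = 0.083333.
Step 5: alpha = 0.1. reject H0.

tau_b = 0.8000 (C=9, D=1), p = 0.083333, reject H0.


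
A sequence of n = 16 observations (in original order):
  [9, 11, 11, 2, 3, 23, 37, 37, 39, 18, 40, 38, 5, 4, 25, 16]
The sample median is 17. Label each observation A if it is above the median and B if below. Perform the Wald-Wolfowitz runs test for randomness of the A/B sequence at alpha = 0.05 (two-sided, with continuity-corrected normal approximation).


Step 1: Compute median = 17; label A = above, B = below.
Labels in order: BBBBBAAAAAAABBAB  (n_A = 8, n_B = 8)
Step 2: Count runs R = 5.
Step 3: Under H0 (random ordering), E[R] = 2*n_A*n_B/(n_A+n_B) + 1 = 2*8*8/16 + 1 = 9.0000.
        Var[R] = 2*n_A*n_B*(2*n_A*n_B - n_A - n_B) / ((n_A+n_B)^2 * (n_A+n_B-1)) = 14336/3840 = 3.7333.
        SD[R] = 1.9322.
Step 4: Continuity-corrected z = (R + 0.5 - E[R]) / SD[R] = (5 + 0.5 - 9.0000) / 1.9322 = -1.8114.
Step 5: Two-sided p-value via normal approximation = 2*(1 - Phi(|z|)) = 0.070076.
Step 6: alpha = 0.05. fail to reject H0.

R = 5, z = -1.8114, p = 0.070076, fail to reject H0.


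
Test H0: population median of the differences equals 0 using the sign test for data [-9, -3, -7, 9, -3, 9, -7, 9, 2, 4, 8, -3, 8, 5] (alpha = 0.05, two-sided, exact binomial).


Step 1: Discard zero differences. Original n = 14; n_eff = number of nonzero differences = 14.
Nonzero differences (with sign): -9, -3, -7, +9, -3, +9, -7, +9, +2, +4, +8, -3, +8, +5
Step 2: Count signs: positive = 8, negative = 6.
Step 3: Under H0: P(positive) = 0.5, so the number of positives S ~ Bin(14, 0.5).
Step 4: Two-sided exact p-value = sum of Bin(14,0.5) probabilities at or below the observed probability = 0.790527.
Step 5: alpha = 0.05. fail to reject H0.

n_eff = 14, pos = 8, neg = 6, p = 0.790527, fail to reject H0.


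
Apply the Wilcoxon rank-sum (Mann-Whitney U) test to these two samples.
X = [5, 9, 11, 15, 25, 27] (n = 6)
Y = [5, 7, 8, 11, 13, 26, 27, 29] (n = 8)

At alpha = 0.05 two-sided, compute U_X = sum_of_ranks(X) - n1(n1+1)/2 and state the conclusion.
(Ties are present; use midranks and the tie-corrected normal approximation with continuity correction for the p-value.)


Step 1: Combine and sort all 14 observations; assign midranks.
sorted (value, group): (5,X), (5,Y), (7,Y), (8,Y), (9,X), (11,X), (11,Y), (13,Y), (15,X), (25,X), (26,Y), (27,X), (27,Y), (29,Y)
ranks: 5->1.5, 5->1.5, 7->3, 8->4, 9->5, 11->6.5, 11->6.5, 13->8, 15->9, 25->10, 26->11, 27->12.5, 27->12.5, 29->14
Step 2: Rank sum for X: R1 = 1.5 + 5 + 6.5 + 9 + 10 + 12.5 = 44.5.
Step 3: U_X = R1 - n1(n1+1)/2 = 44.5 - 6*7/2 = 44.5 - 21 = 23.5.
       U_Y = n1*n2 - U_X = 48 - 23.5 = 24.5.
Step 4: Ties are present, so use the tie-corrected normal approximation (with continuity correction) for the p-value.
Step 5: p-value = 1.000000; compare to alpha = 0.05. fail to reject H0.

U_X = 23.5, p = 1.000000, fail to reject H0 at alpha = 0.05.


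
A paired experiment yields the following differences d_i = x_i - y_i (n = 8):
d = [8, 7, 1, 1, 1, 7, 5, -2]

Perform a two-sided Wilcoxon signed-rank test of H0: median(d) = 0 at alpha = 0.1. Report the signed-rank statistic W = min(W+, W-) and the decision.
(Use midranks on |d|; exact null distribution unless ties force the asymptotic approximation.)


Step 1: Drop any zero differences (none here) and take |d_i|.
|d| = [8, 7, 1, 1, 1, 7, 5, 2]
Step 2: Midrank |d_i| (ties get averaged ranks).
ranks: |8|->8, |7|->6.5, |1|->2, |1|->2, |1|->2, |7|->6.5, |5|->5, |2|->4
Step 3: Attach original signs; sum ranks with positive sign and with negative sign.
W+ = 8 + 6.5 + 2 + 2 + 2 + 6.5 + 5 = 32
W- = 4 = 4
(Check: W+ + W- = 36 should equal n(n+1)/2 = 36.)
Step 4: Test statistic W = min(W+, W-) = 4.
Step 5: Ties in |d|, so use the tie-corrected normal approximation.
        E[W] = n(n+1)/4 = 8*9/4 = 18.
        Tie groups: |d|=1 (t=3), |d|=7 (t=2); sum(t^3 - t) = 30.
        Var[W] = n(n+1)(2n+1)/24 - sum(t^3-t)/48 = 1224/24 - 30/48 = 50.375.
        z = (W - E[W]) / sqrt(Var[W]) = (4 - 18) / 7.0975 = -1.9725.
        Two-sided p = 2*Phi(z) = 0.048551.
Step 6: alpha = 0.1. reject H0.

W+ = 32, W- = 4, W = min = 4, p = 0.048551, reject H0.
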